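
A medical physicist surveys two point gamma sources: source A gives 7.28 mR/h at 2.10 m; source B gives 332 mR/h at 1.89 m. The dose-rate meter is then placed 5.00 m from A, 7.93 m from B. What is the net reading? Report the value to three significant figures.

20.1 mR/h

Each source contributes Iᵢ·(dᵢ/rᵢ)²; contributions add.
A: 7.28 × (2.10/5.00)² = 1.284 mR/h
B: 332 × (1.89/7.93)² = 18.86 mR/h
Total = 1.284 + 18.86 = 20.14 mR/h.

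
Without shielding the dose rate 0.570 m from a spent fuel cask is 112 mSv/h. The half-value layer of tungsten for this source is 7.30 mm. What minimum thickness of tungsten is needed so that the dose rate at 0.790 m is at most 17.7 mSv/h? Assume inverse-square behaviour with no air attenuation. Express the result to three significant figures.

At 0.790 m, distance alone gives (0.570/0.790)² = 0.5206, so 112 × 0.5206 = 58.31 mSv/h.
Further attenuation needed: 58.31/17.7 = 3.294.
n = log₂(3.294) = 1.720 half-value layers.
Thickness = 1.720 × 7.30 mm = 12.56 mm.

12.6 mm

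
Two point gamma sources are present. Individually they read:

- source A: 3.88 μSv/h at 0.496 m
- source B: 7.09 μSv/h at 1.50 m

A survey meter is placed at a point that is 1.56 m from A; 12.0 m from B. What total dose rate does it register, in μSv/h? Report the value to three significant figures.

0.503 μSv/h

By superposition, sum each source's inverse-square contribution:
A: 3.88 × (0.496/1.56)² = 0.3922 μSv/h
B: 7.09 × (1.50/12.0)² = 0.1108 μSv/h
Total = 0.3922 + 0.1108 = 0.5030 μSv/h.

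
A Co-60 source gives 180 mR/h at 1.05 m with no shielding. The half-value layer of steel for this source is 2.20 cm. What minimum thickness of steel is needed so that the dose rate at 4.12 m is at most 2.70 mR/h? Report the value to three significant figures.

At 4.12 m, distance alone gives (1.05/4.12)² = 0.06495, so 180 × 0.06495 = 11.69 mR/h.
Further attenuation needed: 11.69/2.70 = 4.330.
n = log₂(4.330) = 2.114 half-value layers.
Thickness = 2.114 × 2.20 cm = 4.651 cm.

4.65 cm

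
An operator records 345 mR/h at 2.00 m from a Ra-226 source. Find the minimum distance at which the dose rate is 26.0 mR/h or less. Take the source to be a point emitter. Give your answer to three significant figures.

Intensity scales as (d₁/d₂)², so d₂ = d₁·√(I₁/I₂).
I₁/I₂ = 345/26.0 = 13.27, so d₂ = 2.00 × √13.27 = 7.286 m.

7.29 m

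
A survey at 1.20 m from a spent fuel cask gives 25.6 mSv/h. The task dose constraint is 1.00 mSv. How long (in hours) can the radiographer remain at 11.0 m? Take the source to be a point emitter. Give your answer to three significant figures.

By the inverse-square law, rate at 11.0 m:
(1.20/11.0)² = 0.01190, so 25.6 × 0.01190 = 0.3046 mSv/h.
Stay time = 1.00 mSv ÷ 0.3046 mSv/h = 3.283 h.

3.28 h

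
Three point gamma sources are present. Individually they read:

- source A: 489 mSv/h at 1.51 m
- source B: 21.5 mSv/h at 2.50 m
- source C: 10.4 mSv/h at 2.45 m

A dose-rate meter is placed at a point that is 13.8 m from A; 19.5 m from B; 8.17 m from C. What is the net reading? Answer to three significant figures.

7.14 mSv/h

Each source contributes Iᵢ·(dᵢ/rᵢ)²; contributions add.
A: 489 × (1.51/13.8)² = 5.855 mSv/h
B: 21.5 × (2.50/19.5)² = 0.3534 mSv/h
C: 10.4 × (2.45/8.17)² = 0.9352 mSv/h
Total = 5.855 + 0.3534 + 0.9352 = 7.144 mSv/h.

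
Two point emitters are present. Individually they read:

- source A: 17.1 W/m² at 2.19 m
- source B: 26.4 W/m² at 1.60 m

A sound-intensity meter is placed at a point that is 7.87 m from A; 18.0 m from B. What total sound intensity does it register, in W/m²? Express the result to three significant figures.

1.53 W/m²

Each source contributes Iᵢ·(dᵢ/rᵢ)²; contributions add.
A: 17.1 × (2.19/7.87)² = 1.324 W/m²
B: 26.4 × (1.60/18.0)² = 0.2086 W/m²
Total = 1.324 + 0.2086 = 1.533 W/m².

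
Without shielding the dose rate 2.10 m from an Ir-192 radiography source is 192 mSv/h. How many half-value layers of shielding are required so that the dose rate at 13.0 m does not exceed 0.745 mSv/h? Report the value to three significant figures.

2.75 half-value layers

At 13.0 m, distance alone gives (2.10/13.0)² = 0.02609, so 192 × 0.02609 = 5.009 mSv/h.
Further attenuation needed: 5.009/0.745 = 6.723.
n = log₂(6.723) = 2.749 half-value layers.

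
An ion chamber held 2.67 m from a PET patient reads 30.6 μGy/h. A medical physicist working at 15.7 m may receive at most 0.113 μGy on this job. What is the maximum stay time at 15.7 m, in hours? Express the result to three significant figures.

By the inverse-square law, rate at 15.7 m:
(2.67/15.7)² = 0.02892, so 30.6 × 0.02892 = 0.8850 μGy/h.
Stay time = 0.113 μGy ÷ 0.8850 μGy/h = 0.1277 h.

0.128 h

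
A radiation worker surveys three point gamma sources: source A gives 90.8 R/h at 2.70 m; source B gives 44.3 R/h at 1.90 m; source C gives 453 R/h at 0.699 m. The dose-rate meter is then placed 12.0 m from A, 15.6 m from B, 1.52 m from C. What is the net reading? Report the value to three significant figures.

Each source contributes Iᵢ·(dᵢ/rᵢ)²; contributions add.
A: 90.8 × (2.70/12.0)² = 4.597 R/h
B: 44.3 × (1.90/15.6)² = 0.6571 R/h
C: 453 × (0.699/1.52)² = 95.80 R/h
Total = 4.597 + 0.6571 + 95.80 = 101.1 R/h.

101 R/h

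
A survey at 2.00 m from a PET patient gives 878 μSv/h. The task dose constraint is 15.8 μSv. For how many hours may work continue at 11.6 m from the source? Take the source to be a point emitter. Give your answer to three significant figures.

Using I₁d₁² = I₂d₂², rate at 11.6 m:
878 × (2.00/11.6)² = 878 × 0.02973 = 26.10 μSv/h.
Stay time = 15.8 μSv ÷ 26.10 μSv/h = 0.6054 h.

0.605 h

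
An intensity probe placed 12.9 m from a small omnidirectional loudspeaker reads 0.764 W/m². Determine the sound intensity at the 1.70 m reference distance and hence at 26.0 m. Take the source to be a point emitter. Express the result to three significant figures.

44.0 W/m²; 0.188 W/m²

Intensity scales as (d₁/d₂)², so
At 1.70 m: (12.9/1.70)² = 57.58, so 0.764 × 57.58 = 43.99 W/m²
At 26.0 m: 43.99 × (1.70/26.0)² = 43.99 × 0.004275 = 0.1881 W/m².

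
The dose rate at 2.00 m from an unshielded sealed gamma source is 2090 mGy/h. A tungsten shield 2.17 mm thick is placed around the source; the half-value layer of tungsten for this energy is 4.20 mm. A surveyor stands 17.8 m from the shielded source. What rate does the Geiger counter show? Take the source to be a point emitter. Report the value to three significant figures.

Distance alone: (2.00/17.8)² = 0.01262, so 2090 × 0.01262 = 26.38 mGy/h.
Shield: 2.17/4.20 = 0.5167 half-value layers → attenuation 2^(−0.5167) = 0.6990.
Combined: 26.38 × 0.6990 = 18.44 mGy/h.

18.4 mGy/h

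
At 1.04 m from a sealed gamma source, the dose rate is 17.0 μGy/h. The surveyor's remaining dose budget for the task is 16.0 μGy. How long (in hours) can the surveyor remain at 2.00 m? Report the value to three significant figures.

Intensity scales as (d₁/d₂)², so rate at 2.00 m:
17.0 × (1.04/2.00)² = 17.0 × 0.2704 = 4.597 μGy/h.
Stay time = 16.0 μGy ÷ 4.597 μGy/h = 3.481 h.

3.48 h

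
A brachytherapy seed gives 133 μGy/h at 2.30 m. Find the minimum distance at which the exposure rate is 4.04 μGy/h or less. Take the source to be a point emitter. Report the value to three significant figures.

13.2 m

Using I₁d₁² = I₂d₂², d₂ = d₁·√(I₁/I₂).
I₁/I₂ = 133/4.04 = 32.92, so d₂ = 2.30 × √32.92 = 13.20 m.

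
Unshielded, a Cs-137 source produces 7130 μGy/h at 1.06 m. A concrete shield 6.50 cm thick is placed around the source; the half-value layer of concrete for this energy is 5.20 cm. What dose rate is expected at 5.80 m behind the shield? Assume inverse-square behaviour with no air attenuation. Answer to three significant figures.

100 μGy/h

Distance alone: 7130 × (1.06/5.80)² = 7130 × 0.03340 = 238.1 μGy/h.
Shield: 6.50/5.20 = 1.250 half-value layers → attenuation 2^(−1.250) = 0.4204.
Combined: 238.1 × 0.4204 = 100.1 μGy/h.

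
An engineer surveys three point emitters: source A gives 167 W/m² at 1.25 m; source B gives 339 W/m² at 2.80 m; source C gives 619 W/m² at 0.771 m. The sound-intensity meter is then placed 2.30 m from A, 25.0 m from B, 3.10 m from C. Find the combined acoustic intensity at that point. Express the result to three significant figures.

By superposition, sum each source's inverse-square contribution:
A: 167 × (1.25/2.30)² = 49.33 W/m²
B: 339 × (2.80/25.0)² = 4.252 W/m²
C: 619 × (0.771/3.10)² = 38.29 W/m²
Total = 49.33 + 4.252 + 38.29 = 91.87 W/m².

91.9 W/m²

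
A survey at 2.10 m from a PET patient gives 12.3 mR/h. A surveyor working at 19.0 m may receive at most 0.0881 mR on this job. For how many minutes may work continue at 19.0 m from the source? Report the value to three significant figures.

Intensity scales as (d₁/d₂)², so rate at 19.0 m:
12.3 × (2.10/19.0)² = 12.3 × 0.01222 = 0.1503 mR/h.
Stay time = 0.0881 mR ÷ 0.1503 mR/h = 0.5862 h = 35.17 min.

35.2 min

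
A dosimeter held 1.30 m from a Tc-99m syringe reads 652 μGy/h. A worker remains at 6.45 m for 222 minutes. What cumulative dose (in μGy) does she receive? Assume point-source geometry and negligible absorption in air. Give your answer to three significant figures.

98.0 μGy

Intensity scales as (d₁/d₂)², so rate at 6.45 m:
652 × (1.30/6.45)² = 652 × 0.04062 = 26.48 μGy/h.
Dose = rate × time = 26.48 μGy/h × 3.700 h = 97.98 μGy.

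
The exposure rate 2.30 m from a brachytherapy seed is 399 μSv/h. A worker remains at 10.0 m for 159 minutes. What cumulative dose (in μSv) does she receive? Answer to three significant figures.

55.9 μSv

Intensity scales as (d₁/d₂)², so rate at 10.0 m:
399 × (2.30/10.0)² = 399 × 0.05290 = 21.11 μSv/h.
Dose = rate × time = 21.11 μSv/h × 2.650 h = 55.94 μSv.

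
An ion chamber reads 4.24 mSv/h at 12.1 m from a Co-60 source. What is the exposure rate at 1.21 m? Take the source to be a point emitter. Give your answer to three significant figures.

424 mSv/h

By the inverse-square law, the rate at 1.21 m is
(12.1/1.21)² = 100.0, so 4.24 × 100.0 = 424.0 mSv/h.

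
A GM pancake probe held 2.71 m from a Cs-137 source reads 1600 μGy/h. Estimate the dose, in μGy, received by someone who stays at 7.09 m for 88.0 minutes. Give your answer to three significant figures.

Applying the 1/r² law, rate at 7.09 m:
(2.71/7.09)² = 0.1461, so 1600 × 0.1461 = 233.8 μGy/h.
Dose = rate × time = 233.8 μGy/h × 1.467 h = 343.0 μGy.

343 μGy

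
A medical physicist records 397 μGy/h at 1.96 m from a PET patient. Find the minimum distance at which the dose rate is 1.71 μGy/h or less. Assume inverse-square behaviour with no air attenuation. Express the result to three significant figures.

Since intensity falls as 1/r², d₂ = d₁·√(I₁/I₂).
I₁/I₂ = 397/1.71 = 232.2, so d₂ = 1.96 × √232.2 = 29.87 m.

29.9 m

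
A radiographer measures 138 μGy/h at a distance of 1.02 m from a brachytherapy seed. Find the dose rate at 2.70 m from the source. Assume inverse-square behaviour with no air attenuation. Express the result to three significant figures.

Applying the 1/r² law, the rate at 2.70 m is
138 × (1.02/2.70)² = 138 × 0.1427 = 19.69 μGy/h.

19.7 μGy/h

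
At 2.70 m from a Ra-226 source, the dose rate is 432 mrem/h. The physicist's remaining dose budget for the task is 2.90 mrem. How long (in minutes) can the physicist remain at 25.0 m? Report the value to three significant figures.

Since intensity falls as 1/r², rate at 25.0 m:
(2.70/25.0)² = 0.01166, so 432 × 0.01166 = 5.037 mrem/h.
Stay time = 2.90 mrem ÷ 5.037 mrem/h = 0.5757 h = 34.54 min.

34.5 min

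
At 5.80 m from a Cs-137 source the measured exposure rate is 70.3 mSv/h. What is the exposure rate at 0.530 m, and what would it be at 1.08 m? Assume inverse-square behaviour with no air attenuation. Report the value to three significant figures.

8420 mSv/h; 2030 mSv/h

Using I₁d₁² = I₂d₂²,
At 0.530 m: (5.80/0.530)² = 119.8, so 70.3 × 119.8 = 8422 mSv/h
At 1.08 m: 8422 × (0.530/1.08)² = 8422 × 0.2408 = 2028 mSv/h.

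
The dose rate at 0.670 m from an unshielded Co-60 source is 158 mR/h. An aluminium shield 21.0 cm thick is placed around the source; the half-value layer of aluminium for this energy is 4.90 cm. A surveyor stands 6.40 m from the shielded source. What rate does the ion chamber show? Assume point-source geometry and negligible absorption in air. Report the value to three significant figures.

Distance alone: (0.670/6.40)² = 0.01096, so 158 × 0.01096 = 1.732 mR/h.
Shield: 21.0/4.90 = 4.286 half-value layers → attenuation 2^(−4.286) = 0.05126.
Combined: 1.732 × 0.05126 = 0.08878 mR/h.

0.0888 mR/h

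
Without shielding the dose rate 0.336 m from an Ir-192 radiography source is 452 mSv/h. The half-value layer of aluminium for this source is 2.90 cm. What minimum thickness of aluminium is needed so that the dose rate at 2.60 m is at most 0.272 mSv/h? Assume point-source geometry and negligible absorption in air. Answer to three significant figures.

At 2.60 m, distance alone gives (0.336/2.60)² = 0.01670, so 452 × 0.01670 = 7.548 mSv/h.
Further attenuation needed: 7.548/0.272 = 27.75.
n = log₂(27.75) = 4.794 half-value layers.
Thickness = 4.794 × 2.90 cm = 13.90 cm.

13.9 cm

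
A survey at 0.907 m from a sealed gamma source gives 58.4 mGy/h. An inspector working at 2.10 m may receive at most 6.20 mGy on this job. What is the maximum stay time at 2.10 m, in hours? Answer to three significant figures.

0.569 h

Applying the 1/r² law, rate at 2.10 m:
58.4 × (0.907/2.10)² = 58.4 × 0.1865 = 10.89 mGy/h.
Stay time = 6.20 mGy ÷ 10.89 mGy/h = 0.5693 h.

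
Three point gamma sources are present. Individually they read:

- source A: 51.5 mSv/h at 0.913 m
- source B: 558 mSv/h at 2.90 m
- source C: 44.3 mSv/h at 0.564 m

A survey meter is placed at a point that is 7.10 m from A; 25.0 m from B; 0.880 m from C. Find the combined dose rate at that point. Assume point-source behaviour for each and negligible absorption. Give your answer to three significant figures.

By superposition, sum each source's inverse-square contribution:
A: 51.5 × (0.913/7.10)² = 0.8516 mSv/h
B: 558 × (2.90/25.0)² = 7.508 mSv/h
C: 44.3 × (0.564/0.880)² = 18.20 mSv/h
Total = 0.8516 + 7.508 + 18.20 = 26.56 mSv/h.

26.6 mSv/h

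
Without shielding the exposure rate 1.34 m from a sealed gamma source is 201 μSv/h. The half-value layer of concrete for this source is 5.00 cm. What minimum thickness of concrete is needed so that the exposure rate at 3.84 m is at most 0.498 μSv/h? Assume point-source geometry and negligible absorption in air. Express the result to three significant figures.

At 3.84 m, distance alone gives 201 × (1.34/3.84)² = 201 × 0.1218 = 24.48 μSv/h.
Further attenuation needed: 24.48/0.498 = 49.16.
n = log₂(49.16) = 5.619 half-value layers.
Thickness = 5.619 × 5.00 cm = 28.09 cm.

28.1 cm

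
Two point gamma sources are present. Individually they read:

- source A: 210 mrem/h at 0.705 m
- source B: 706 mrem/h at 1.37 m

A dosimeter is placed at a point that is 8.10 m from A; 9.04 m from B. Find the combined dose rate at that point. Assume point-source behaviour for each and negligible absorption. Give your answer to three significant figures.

By superposition, sum each source's inverse-square contribution:
A: 210 × (0.705/8.10)² = 1.591 mrem/h
B: 706 × (1.37/9.04)² = 16.21 mrem/h
Total = 1.591 + 16.21 = 17.80 mrem/h.

17.8 mrem/h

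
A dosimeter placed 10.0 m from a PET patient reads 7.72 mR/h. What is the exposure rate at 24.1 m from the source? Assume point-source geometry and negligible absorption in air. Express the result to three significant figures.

Intensity scales as (d₁/d₂)², so scaling from 10.0 m to 24.1 m:
(10.0/24.1)² = 0.1722, so 7.72 × 0.1722 = 1.329 mR/h.

1.33 mR/h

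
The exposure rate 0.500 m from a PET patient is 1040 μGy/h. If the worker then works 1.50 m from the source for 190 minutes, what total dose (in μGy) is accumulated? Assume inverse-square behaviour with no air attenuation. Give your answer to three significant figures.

366 μGy

Since intensity falls as 1/r², rate at 1.50 m:
1040 × (0.500/1.50)² = 1040 × 0.1111 = 115.5 μGy/h.
Dose = rate × time = 115.5 μGy/h × 3.167 h = 365.8 μGy.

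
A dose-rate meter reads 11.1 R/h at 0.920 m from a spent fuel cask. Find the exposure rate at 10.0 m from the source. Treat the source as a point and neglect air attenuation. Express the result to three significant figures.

Applying the 1/r² law, the rate at 10.0 m is
(0.920/10.0)² = 0.008464, so 11.1 × 0.008464 = 0.09395 R/h.

0.0940 R/h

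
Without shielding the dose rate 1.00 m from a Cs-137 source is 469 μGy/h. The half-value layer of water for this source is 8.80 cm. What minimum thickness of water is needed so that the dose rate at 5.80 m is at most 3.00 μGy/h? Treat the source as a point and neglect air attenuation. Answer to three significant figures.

19.5 cm

At 5.80 m, distance alone gives 469 × (1.00/5.80)² = 469 × 0.02973 = 13.94 μGy/h.
Further attenuation needed: 13.94/3.00 = 4.647.
n = log₂(4.647) = 2.216 half-value layers.
Thickness = 2.216 × 8.80 cm = 19.50 cm.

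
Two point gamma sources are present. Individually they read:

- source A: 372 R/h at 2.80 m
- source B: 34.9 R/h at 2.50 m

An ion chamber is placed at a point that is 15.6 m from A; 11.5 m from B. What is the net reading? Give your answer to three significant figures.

Each source contributes Iᵢ·(dᵢ/rᵢ)²; contributions add.
A: 372 × (2.80/15.6)² = 11.98 R/h
B: 34.9 × (2.50/11.5)² = 1.649 R/h
Total = 11.98 + 1.649 = 13.63 R/h.

13.6 R/h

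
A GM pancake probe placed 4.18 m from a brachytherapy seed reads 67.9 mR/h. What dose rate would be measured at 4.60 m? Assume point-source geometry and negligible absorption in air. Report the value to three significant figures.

56.1 mR/h

Using I₁d₁² = I₂d₂², scaling from 4.18 m to 4.60 m:
(4.18/4.60)² = 0.8257, so 67.9 × 0.8257 = 56.07 mR/h.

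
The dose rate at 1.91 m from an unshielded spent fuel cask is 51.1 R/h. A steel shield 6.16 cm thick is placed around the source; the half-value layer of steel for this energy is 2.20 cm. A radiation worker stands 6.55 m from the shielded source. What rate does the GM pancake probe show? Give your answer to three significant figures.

Distance alone: (1.91/6.55)² = 0.08503, so 51.1 × 0.08503 = 4.345 R/h.
Shield: 6.16/2.20 = 2.800 half-value layers → attenuation 2^(−2.800) = 0.1436.
Combined: 4.345 × 0.1436 = 0.6239 R/h.

0.624 R/h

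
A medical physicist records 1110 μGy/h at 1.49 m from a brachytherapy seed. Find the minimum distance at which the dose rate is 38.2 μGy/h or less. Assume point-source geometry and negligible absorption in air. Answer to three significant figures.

8.03 m

Using I₁d₁² = I₂d₂², d₂ = d₁·√(I₁/I₂).
I₁/I₂ = 1110/38.2 = 29.06, so d₂ = 1.49 × √29.06 = 8.032 m.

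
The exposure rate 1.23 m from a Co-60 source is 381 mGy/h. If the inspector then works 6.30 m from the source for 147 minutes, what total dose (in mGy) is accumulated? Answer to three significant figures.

35.6 mGy

By the inverse-square law, rate at 6.30 m:
381 × (1.23/6.30)² = 381 × 0.03812 = 14.52 mGy/h.
Dose = rate × time = 14.52 mGy/h × 2.450 h = 35.57 mGy.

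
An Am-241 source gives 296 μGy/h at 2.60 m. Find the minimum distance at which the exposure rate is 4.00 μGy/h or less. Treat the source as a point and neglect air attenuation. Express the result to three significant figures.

22.4 m

By the inverse-square law, d₂ = d₁·√(I₁/I₂).
I₁/I₂ = 296/4.00 = 74.00, so d₂ = 2.60 × √74.00 = 22.37 m.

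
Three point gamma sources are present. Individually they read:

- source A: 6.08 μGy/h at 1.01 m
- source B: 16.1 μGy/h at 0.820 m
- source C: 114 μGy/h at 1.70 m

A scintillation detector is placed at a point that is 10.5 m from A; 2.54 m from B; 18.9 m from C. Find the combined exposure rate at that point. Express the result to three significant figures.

2.66 μGy/h

Each source contributes Iᵢ·(dᵢ/rᵢ)²; contributions add.
A: 6.08 × (1.01/10.5)² = 0.05626 μGy/h
B: 16.1 × (0.820/2.54)² = 1.678 μGy/h
C: 114 × (1.70/18.9)² = 0.9223 μGy/h
Total = 0.05626 + 1.678 + 0.9223 = 2.657 μGy/h.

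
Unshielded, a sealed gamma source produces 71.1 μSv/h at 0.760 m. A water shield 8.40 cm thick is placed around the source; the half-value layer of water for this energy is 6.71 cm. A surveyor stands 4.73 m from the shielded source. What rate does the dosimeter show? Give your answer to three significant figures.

Distance alone: 71.1 × (0.760/4.73)² = 71.1 × 0.02582 = 1.836 μSv/h.
Shield: 8.40/6.71 = 1.252 half-value layers → attenuation 2^(−1.252) = 0.4199.
Combined: 1.836 × 0.4199 = 0.7709 μSv/h.

0.771 μSv/h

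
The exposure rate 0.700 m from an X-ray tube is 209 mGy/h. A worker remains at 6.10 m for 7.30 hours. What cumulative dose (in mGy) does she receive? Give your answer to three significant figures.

Using I₁d₁² = I₂d₂², rate at 6.10 m:
(0.700/6.10)² = 0.01317, so 209 × 0.01317 = 2.753 mGy/h.
Dose = rate × time = 2.753 mGy/h × 7.300 h = 20.10 mGy.

20.1 mGy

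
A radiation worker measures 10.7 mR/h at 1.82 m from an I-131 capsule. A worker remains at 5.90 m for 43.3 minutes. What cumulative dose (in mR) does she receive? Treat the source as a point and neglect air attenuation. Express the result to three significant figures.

0.735 mR

Since intensity falls as 1/r², rate at 5.90 m:
(1.82/5.90)² = 0.09516, so 10.7 × 0.09516 = 1.018 mR/h.
Dose = rate × time = 1.018 mR/h × 0.7217 h = 0.7347 mR.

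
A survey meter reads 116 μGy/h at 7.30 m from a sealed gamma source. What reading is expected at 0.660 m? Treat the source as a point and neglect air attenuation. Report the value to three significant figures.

14200 μGy/h

Since intensity falls as 1/r², the rate at 0.660 m is
(7.30/0.660)² = 122.3, so 116 × 122.3 = 14190 μGy/h.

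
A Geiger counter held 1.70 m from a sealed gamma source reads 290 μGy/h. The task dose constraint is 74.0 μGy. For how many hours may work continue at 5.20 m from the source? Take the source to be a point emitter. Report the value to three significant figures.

2.39 h

Intensity scales as (d₁/d₂)², so rate at 5.20 m:
(1.70/5.20)² = 0.1069, so 290 × 0.1069 = 31.00 μGy/h.
Stay time = 74.0 μGy ÷ 31.00 μGy/h = 2.387 h.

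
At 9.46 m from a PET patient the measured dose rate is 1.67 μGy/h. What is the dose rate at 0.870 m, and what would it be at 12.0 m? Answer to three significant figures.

197 μGy/h; 1.04 μGy/h

By the inverse-square law,
At 0.870 m: 1.67 × (9.46/0.870)² = 1.67 × 118.2 = 197.4 μGy/h
At 12.0 m: 197.4 × (0.870/12.0)² = 197.4 × 0.005256 = 1.038 μGy/h.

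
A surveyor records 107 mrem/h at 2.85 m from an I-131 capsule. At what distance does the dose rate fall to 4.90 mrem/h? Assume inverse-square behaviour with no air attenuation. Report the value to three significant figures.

Applying the 1/r² law, d₂ = d₁·√(I₁/I₂).
I₁/I₂ = 107/4.90 = 21.84, so d₂ = 2.85 × √21.84 = 13.32 m.

13.3 m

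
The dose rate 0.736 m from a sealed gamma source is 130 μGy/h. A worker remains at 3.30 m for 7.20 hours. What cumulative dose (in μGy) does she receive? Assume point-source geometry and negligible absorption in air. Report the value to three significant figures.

Since intensity falls as 1/r², rate at 3.30 m:
130 × (0.736/3.30)² = 130 × 0.04974 = 6.466 μGy/h.
Dose = rate × time = 6.466 μGy/h × 7.200 h = 46.56 μGy.

46.6 μGy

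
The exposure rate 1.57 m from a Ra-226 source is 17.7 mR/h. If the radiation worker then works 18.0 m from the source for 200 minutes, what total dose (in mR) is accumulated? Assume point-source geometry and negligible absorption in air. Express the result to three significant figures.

By the inverse-square law, rate at 18.0 m:
(1.57/18.0)² = 0.007608, so 17.7 × 0.007608 = 0.1347 mR/h.
Dose = rate × time = 0.1347 mR/h × 3.333 h = 0.4490 mR.

0.449 mR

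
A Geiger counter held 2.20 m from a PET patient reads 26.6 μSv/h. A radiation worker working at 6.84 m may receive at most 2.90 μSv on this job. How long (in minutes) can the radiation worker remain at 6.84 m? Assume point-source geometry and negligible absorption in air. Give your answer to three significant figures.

63.2 min

Using I₁d₁² = I₂d₂², rate at 6.84 m:
(2.20/6.84)² = 0.1035, so 26.6 × 0.1035 = 2.753 μSv/h.
Stay time = 2.90 μSv ÷ 2.753 μSv/h = 1.053 h = 63.18 min.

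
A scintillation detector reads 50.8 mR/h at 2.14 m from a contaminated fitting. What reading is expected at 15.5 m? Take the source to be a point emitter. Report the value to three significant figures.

Using I₁d₁² = I₂d₂², the rate at 15.5 m is
(2.14/15.5)² = 0.01906, so 50.8 × 0.01906 = 0.9682 mR/h.

0.968 mR/h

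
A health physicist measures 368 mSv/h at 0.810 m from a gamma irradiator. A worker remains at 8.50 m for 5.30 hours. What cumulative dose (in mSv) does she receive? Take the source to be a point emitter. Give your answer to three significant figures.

17.7 mSv

Intensity scales as (d₁/d₂)², so rate at 8.50 m:
368 × (0.810/8.50)² = 368 × 0.009081 = 3.342 mSv/h.
Dose = rate × time = 3.342 mSv/h × 5.300 h = 17.71 mSv.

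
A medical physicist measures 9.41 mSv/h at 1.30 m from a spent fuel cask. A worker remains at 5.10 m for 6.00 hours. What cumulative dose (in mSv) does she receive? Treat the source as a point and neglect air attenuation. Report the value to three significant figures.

Intensity scales as (d₁/d₂)², so rate at 5.10 m:
(1.30/5.10)² = 0.06498, so 9.41 × 0.06498 = 0.6115 mSv/h.
Dose = rate × time = 0.6115 mSv/h × 6.000 h = 3.669 mSv.

3.67 mSv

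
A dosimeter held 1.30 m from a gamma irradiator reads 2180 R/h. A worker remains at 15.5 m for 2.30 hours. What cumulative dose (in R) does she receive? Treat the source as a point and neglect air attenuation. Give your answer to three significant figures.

Intensity scales as (d₁/d₂)², so rate at 15.5 m:
(1.30/15.5)² = 0.007034, so 2180 × 0.007034 = 15.33 R/h.
Dose = rate × time = 15.33 R/h × 2.300 h = 35.26 R.

35.3 R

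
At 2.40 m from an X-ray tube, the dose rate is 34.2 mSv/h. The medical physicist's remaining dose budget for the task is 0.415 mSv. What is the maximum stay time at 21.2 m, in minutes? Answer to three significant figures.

56.8 min

Since intensity falls as 1/r², rate at 21.2 m:
34.2 × (2.40/21.2)² = 34.2 × 0.01282 = 0.4384 mSv/h.
Stay time = 0.415 mSv ÷ 0.4384 mSv/h = 0.9466 h = 56.80 min.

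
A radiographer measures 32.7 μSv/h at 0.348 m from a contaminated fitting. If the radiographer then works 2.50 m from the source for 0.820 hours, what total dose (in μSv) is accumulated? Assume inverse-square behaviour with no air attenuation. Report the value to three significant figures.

Intensity scales as (d₁/d₂)², so rate at 2.50 m:
(0.348/2.50)² = 0.01938, so 32.7 × 0.01938 = 0.6337 μSv/h.
Dose = rate × time = 0.6337 μSv/h × 0.8200 h = 0.5196 μSv.

0.520 μSv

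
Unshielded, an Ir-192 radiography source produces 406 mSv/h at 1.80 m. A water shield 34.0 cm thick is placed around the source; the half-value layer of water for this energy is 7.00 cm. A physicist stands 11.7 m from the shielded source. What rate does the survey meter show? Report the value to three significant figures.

0.332 mSv/h

Distance alone: (1.80/11.7)² = 0.02367, so 406 × 0.02367 = 9.610 mSv/h.
Shield: 34.0/7.00 = 4.857 half-value layers → attenuation 2^(−4.857) = 0.03451.
Combined: 9.610 × 0.03451 = 0.3316 mSv/h.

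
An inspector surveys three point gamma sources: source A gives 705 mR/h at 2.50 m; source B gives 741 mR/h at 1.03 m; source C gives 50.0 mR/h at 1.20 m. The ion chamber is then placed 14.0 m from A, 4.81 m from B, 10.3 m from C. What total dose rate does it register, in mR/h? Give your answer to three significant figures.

Each source contributes Iᵢ·(dᵢ/rᵢ)²; contributions add.
A: 705 × (2.50/14.0)² = 22.48 mR/h
B: 741 × (1.03/4.81)² = 33.98 mR/h
C: 50.0 × (1.20/10.3)² = 0.6787 mR/h
Total = 22.48 + 33.98 + 0.6787 = 57.14 mR/h.

57.1 mR/h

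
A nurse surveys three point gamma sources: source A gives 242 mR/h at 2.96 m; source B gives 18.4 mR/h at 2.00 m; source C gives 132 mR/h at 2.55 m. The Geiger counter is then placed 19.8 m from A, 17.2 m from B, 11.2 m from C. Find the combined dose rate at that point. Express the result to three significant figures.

Each source contributes Iᵢ·(dᵢ/rᵢ)²; contributions add.
A: 242 × (2.96/19.8)² = 5.408 mR/h
B: 18.4 × (2.00/17.2)² = 0.2488 mR/h
C: 132 × (2.55/11.2)² = 6.843 mR/h
Total = 5.408 + 0.2488 + 6.843 = 12.50 mR/h.

12.5 mR/h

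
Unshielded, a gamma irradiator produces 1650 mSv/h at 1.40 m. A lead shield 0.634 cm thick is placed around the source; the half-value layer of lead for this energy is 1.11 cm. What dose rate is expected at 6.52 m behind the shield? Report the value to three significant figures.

Distance alone: (1.40/6.52)² = 0.04611, so 1650 × 0.04611 = 76.08 mSv/h.
Shield: 0.634/1.11 = 0.5712 half-value layers → attenuation 2^(−0.5712) = 0.6731.
Combined: 76.08 × 0.6731 = 51.21 mSv/h.

51.2 mSv/h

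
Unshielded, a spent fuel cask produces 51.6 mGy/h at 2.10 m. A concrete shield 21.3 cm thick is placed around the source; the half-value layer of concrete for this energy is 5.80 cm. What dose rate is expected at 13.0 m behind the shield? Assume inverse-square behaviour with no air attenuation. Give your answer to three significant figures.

0.106 mGy/h

Distance alone: (2.10/13.0)² = 0.02609, so 51.6 × 0.02609 = 1.346 mGy/h.
Shield: 21.3/5.80 = 3.672 half-value layers → attenuation 2^(−3.672) = 0.07845.
Combined: 1.346 × 0.07845 = 0.1056 mGy/h.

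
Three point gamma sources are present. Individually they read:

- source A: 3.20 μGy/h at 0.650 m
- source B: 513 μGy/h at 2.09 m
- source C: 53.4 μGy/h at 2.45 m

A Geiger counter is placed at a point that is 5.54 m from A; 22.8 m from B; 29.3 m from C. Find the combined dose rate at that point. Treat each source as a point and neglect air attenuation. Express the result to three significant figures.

By superposition, sum each source's inverse-square contribution:
A: 3.20 × (0.650/5.54)² = 0.04405 μGy/h
B: 513 × (2.09/22.8)² = 4.311 μGy/h
C: 53.4 × (2.45/29.3)² = 0.3734 μGy/h
Total = 0.04405 + 4.311 + 0.3734 = 4.728 μGy/h.

4.73 μGy/h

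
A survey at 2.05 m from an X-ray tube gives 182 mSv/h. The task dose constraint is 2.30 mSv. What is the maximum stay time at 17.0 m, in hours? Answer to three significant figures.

0.869 h

By the inverse-square law, rate at 17.0 m:
(2.05/17.0)² = 0.01454, so 182 × 0.01454 = 2.646 mSv/h.
Stay time = 2.30 mSv ÷ 2.646 mSv/h = 0.8692 h.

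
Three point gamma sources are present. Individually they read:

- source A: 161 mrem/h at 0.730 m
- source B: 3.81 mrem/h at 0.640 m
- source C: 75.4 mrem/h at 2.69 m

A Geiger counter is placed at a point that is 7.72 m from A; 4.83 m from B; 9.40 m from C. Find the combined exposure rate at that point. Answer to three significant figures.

Each source contributes Iᵢ·(dᵢ/rᵢ)²; contributions add.
A: 161 × (0.730/7.72)² = 1.440 mrem/h
B: 3.81 × (0.640/4.83)² = 0.06689 mrem/h
C: 75.4 × (2.69/9.40)² = 6.175 mrem/h
Total = 1.440 + 0.06689 + 6.175 = 7.682 mrem/h.

7.68 mrem/h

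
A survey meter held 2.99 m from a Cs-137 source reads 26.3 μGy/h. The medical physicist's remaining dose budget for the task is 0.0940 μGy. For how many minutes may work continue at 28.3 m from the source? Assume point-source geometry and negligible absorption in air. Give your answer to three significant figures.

19.2 min

Applying the 1/r² law, rate at 28.3 m:
26.3 × (2.99/28.3)² = 26.3 × 0.01116 = 0.2935 μGy/h.
Stay time = 0.0940 μGy ÷ 0.2935 μGy/h = 0.3203 h = 19.22 min.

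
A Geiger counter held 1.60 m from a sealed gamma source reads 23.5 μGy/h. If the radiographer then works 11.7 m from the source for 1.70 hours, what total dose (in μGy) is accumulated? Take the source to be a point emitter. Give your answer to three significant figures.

By the inverse-square law, rate at 11.7 m:
(1.60/11.7)² = 0.01870, so 23.5 × 0.01870 = 0.4395 μGy/h.
Dose = rate × time = 0.4395 μGy/h × 1.700 h = 0.7471 μGy.

0.747 μGy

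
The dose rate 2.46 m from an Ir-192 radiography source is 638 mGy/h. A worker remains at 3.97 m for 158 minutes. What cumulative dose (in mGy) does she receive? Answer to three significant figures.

645 mGy

Since intensity falls as 1/r², rate at 3.97 m:
638 × (2.46/3.97)² = 638 × 0.3840 = 245.0 mGy/h.
Dose = rate × time = 245.0 mGy/h × 2.633 h = 645.1 mGy.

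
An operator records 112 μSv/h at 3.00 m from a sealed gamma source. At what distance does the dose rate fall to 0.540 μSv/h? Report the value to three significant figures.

Intensity scales as (d₁/d₂)², so d₂ = d₁·√(I₁/I₂).
I₁/I₂ = 112/0.540 = 207.4, so d₂ = 3.00 × √207.4 = 43.20 m.

43.2 m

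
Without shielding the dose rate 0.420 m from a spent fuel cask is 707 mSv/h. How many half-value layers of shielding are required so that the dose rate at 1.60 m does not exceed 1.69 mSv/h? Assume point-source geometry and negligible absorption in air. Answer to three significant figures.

At 1.60 m, distance alone gives (0.420/1.60)² = 0.06891, so 707 × 0.06891 = 48.72 mSv/h.
Further attenuation needed: 48.72/1.69 = 28.83.
n = log₂(28.83) = 4.849 half-value layers.

4.85 half-value layers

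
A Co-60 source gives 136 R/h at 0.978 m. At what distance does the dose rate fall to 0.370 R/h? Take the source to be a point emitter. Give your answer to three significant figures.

Since intensity falls as 1/r², d₂ = d₁·√(I₁/I₂).
I₁/I₂ = 136/0.370 = 367.6, so d₂ = 0.978 × √367.6 = 18.75 m.

18.8 m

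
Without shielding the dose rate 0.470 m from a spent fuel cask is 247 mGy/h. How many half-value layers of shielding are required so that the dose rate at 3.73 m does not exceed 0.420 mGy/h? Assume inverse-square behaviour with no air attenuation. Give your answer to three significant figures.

3.22 half-value layers

At 3.73 m, distance alone gives 247 × (0.470/3.73)² = 247 × 0.01588 = 3.922 mGy/h.
Further attenuation needed: 3.922/0.420 = 9.338.
n = log₂(9.338) = 3.223 half-value layers.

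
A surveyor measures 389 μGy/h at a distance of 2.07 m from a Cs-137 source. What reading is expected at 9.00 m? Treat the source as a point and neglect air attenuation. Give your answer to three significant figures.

20.6 μGy/h

Since intensity falls as 1/r², the rate at 9.00 m is
389 × (2.07/9.00)² = 389 × 0.05290 = 20.58 μGy/h.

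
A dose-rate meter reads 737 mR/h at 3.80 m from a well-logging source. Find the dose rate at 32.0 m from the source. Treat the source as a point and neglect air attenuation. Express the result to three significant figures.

Using I₁d₁² = I₂d₂², the rate at 32.0 m is
737 × (3.80/32.0)² = 737 × 0.01410 = 10.39 mR/h.

10.4 mR/h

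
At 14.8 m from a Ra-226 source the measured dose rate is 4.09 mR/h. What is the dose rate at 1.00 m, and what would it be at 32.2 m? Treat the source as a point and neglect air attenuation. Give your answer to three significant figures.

By the inverse-square law,
At 1.00 m: (14.8/1.00)² = 219.0, so 4.09 × 219.0 = 895.7 mR/h
At 32.2 m: (1.00/32.2)² = 0.0009645, so 895.7 × 0.0009645 = 0.8639 mR/h.

896 mR/h; 0.864 mR/h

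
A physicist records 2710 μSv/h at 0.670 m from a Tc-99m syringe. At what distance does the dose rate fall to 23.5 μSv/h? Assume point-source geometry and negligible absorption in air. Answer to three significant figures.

7.19 m

Applying the 1/r² law, d₂ = d₁·√(I₁/I₂).
I₁/I₂ = 2710/23.5 = 115.3, so d₂ = 0.670 × √115.3 = 7.194 m.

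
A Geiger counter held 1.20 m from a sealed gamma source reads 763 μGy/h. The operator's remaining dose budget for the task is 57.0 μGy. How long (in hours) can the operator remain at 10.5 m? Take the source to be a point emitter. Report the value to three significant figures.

Since intensity falls as 1/r², rate at 10.5 m:
(1.20/10.5)² = 0.01306, so 763 × 0.01306 = 9.965 μGy/h.
Stay time = 57.0 μGy ÷ 9.965 μGy/h = 5.720 h.

5.72 h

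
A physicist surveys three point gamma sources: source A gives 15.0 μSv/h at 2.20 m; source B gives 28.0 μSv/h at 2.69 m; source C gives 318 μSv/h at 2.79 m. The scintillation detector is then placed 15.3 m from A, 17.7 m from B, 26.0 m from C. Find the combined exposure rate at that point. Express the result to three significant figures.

4.62 μSv/h

Each source contributes Iᵢ·(dᵢ/rᵢ)²; contributions add.
A: 15.0 × (2.20/15.3)² = 0.3101 μSv/h
B: 28.0 × (2.69/17.7)² = 0.6467 μSv/h
C: 318 × (2.79/26.0)² = 3.662 μSv/h
Total = 0.3101 + 0.6467 + 3.662 = 4.619 μSv/h.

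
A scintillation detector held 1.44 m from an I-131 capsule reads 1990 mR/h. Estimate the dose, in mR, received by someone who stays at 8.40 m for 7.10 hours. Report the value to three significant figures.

415 mR

Using I₁d₁² = I₂d₂², rate at 8.40 m:
1990 × (1.44/8.40)² = 1990 × 0.02939 = 58.49 mR/h.
Dose = rate × time = 58.49 mR/h × 7.100 h = 415.3 mR.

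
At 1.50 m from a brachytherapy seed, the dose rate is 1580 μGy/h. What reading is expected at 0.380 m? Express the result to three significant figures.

24600 μGy/h

Intensity scales as (d₁/d₂)², so the rate at 0.380 m is
1580 × (1.50/0.380)² = 1580 × 15.58 = 24620 μGy/h.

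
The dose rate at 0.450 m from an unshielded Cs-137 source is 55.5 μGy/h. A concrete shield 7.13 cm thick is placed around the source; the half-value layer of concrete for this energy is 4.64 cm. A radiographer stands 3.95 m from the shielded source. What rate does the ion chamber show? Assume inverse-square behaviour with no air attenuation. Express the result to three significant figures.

0.248 μGy/h

Distance alone: (0.450/3.95)² = 0.01298, so 55.5 × 0.01298 = 0.7204 μGy/h.
Shield: 7.13/4.64 = 1.537 half-value layers → attenuation 2^(−1.537) = 0.3446.
Combined: 0.7204 × 0.3446 = 0.2482 μGy/h.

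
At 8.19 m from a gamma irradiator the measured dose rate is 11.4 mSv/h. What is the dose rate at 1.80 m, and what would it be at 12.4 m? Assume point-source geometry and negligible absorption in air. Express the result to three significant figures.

Since intensity falls as 1/r²,
At 1.80 m: 11.4 × (8.19/1.80)² = 11.4 × 20.70 = 236.0 mSv/h
At 12.4 m: (1.80/12.4)² = 0.02107, so 236.0 × 0.02107 = 4.973 mSv/h.

236 mSv/h; 4.97 mSv/h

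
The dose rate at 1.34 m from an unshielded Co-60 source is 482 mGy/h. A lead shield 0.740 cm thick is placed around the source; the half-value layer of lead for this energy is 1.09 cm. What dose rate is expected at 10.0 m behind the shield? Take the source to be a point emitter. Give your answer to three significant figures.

Distance alone: 482 × (1.34/10.0)² = 482 × 0.01796 = 8.657 mGy/h.
Shield: 0.740/1.09 = 0.6789 half-value layers → attenuation 2^(−0.6789) = 0.6246.
Combined: 8.657 × 0.6246 = 5.407 mGy/h.

5.41 mGy/h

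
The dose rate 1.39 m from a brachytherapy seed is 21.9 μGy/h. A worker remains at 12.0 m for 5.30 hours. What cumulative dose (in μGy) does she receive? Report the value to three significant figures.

1.56 μGy

By the inverse-square law, rate at 12.0 m:
(1.39/12.0)² = 0.01342, so 21.9 × 0.01342 = 0.2939 μGy/h.
Dose = rate × time = 0.2939 μGy/h × 5.300 h = 1.558 μGy.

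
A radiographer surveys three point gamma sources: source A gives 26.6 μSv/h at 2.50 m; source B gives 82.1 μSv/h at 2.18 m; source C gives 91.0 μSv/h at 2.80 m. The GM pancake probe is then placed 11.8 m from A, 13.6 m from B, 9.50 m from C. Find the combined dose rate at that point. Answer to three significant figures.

11.2 μSv/h

Each source contributes Iᵢ·(dᵢ/rᵢ)²; contributions add.
A: 26.6 × (2.50/11.8)² = 1.194 μSv/h
B: 82.1 × (2.18/13.6)² = 2.109 μSv/h
C: 91.0 × (2.80/9.50)² = 7.905 μSv/h
Total = 1.194 + 2.109 + 7.905 = 11.21 μSv/h.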